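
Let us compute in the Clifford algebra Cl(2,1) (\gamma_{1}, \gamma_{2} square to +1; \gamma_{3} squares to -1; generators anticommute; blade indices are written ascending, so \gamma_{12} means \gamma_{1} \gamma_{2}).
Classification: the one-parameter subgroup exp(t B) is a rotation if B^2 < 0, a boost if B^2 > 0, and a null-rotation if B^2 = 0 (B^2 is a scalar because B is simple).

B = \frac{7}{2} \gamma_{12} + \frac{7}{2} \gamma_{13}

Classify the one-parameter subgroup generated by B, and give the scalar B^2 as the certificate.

B^2 term by term: the squares give (\frac{7}{2})^2*(\gamma_{12})^2 + (\frac{7}{2})^2*(\gamma_{13})^2 = \frac{49}{4}*(-1) + \frac{49}{4}*(+1) = 0 (each basis 2-blade squares to minus the product of its generators' squares); cross terms between blades sharing an index anticommute and cancel. So B^2 = 0.
Answer: null-rotation, certificate B^2 = 0. Certificate logic: 0 is a conjugation-invariant scalar, so its sign fixes rotation versus boost versus null-rotation outright.


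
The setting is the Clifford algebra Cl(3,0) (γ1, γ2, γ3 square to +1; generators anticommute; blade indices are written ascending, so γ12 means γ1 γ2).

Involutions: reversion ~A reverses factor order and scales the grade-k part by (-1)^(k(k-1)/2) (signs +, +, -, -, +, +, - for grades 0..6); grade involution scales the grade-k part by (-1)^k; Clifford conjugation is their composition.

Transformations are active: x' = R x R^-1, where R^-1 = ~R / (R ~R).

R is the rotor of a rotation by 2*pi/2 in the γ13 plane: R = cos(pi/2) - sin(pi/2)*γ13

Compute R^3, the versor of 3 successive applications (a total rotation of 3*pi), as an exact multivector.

Half-angle bookkeeping: 3 applications in γ13 add up to rotor phase 3*pi/2 = 3*pi/2, so R^3 = cos(3*pi/2) - sin(3*pi/2)*γ13.
cos(3*pi/2) = 0 and sin(3*pi/2) = -1, so R^3 = γ13. The net rotation is 1*pi (after discarding 1 full turn, each of which contributes a factor -1 to the rotor); the rotor keeps the half-angle phase exactly.
Answer: γ13


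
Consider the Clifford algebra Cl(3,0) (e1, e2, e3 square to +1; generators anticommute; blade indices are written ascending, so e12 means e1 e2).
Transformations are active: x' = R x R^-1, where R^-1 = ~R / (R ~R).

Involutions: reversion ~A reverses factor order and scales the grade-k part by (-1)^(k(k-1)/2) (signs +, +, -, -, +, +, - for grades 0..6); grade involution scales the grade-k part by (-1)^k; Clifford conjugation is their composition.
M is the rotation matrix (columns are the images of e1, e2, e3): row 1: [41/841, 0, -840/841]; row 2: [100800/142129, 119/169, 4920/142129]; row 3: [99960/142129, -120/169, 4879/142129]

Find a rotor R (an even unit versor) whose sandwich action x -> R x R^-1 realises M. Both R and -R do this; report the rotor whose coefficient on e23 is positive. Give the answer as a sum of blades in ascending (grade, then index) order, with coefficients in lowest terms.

Method: write R = a + b12*e12 + b13*e13 + b23*e23 with a^2 + b12^2 + b13^2 + b23^2 = 1 (so R^-1 = ~R). Expanding the columns R e_j ~R gives tr M = 4a^2 - 1 and, from the antisymmetric part, M21 - M12 = -4a*b12, M13 - M31 = 4a*b13, M32 - M23 = -4a*b23.
Here tr M = 111887/142129, so a^2 = (1 + tr M)/4 = 63504/142129 and a = ±252/377. Taking a = 252/377: M21 - M12 = 100800/142129, M13 - M31 = -241920/142129, M32 - M23 = -105840/142129, giving b12 = -100/377, b13 = -240/377, b23 = 105/377, i.e. R = 252/377 - 100/377*e12 - 240/377*e13 + 105/377*e23.
Its e23 coefficient is already positive.
Answer: 252/377 - 100/377*e12 - 240/377*e13 + 105/377*e23. Uniqueness: Spin(3) -> SO(3) maps R and -R to the same rotation of trace 111887/142129; fixing the sign of the e23 coefficient removes the ambiguity.


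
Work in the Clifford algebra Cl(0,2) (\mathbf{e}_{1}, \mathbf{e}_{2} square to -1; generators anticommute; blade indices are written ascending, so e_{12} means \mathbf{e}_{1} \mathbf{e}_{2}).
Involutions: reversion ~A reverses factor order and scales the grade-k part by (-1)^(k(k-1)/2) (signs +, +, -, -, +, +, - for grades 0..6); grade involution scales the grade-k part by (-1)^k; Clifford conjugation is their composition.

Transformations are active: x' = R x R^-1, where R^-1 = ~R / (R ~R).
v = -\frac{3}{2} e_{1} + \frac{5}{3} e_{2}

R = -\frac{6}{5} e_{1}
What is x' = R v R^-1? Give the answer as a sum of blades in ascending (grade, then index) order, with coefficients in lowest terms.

~R = -\frac{6}{5} e_{1}, and R ~R = -\frac{36}{25}, so R^-1 = ~R / (-\frac{36}{25}).
R v = -\frac{9}{5} - 2 e_{12}
Answer: -\frac{3}{2} e_{1} - \frac{5}{3} e_{2}


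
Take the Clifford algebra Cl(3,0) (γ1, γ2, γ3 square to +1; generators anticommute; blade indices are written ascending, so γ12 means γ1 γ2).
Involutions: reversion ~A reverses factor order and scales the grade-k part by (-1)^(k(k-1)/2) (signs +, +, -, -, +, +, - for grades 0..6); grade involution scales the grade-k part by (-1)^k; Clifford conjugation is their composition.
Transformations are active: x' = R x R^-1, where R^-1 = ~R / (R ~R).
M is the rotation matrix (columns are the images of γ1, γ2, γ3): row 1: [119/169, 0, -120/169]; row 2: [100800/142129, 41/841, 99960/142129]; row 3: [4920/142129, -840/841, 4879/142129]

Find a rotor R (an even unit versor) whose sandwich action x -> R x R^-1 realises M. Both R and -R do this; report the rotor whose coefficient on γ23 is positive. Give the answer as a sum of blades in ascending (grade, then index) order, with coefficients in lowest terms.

Method: write R = a + b12*γ12 + b13*γ13 + b23*γ23 with a^2 + b12^2 + b13^2 + b23^2 = 1 (so R^-1 = ~R). Expanding the columns R e_j ~R gives tr M = 4a^2 - 1 and, from the antisymmetric part, M21 - M12 = -4a*b12, M13 - M31 = 4a*b13, M32 - M23 = -4a*b23.
Here tr M = 111887/142129, so a^2 = (1 + tr M)/4 = 63504/142129 and a = ±252/377. Taking a = 252/377: M21 - M12 = 100800/142129, M13 - M31 = -105840/142129, M32 - M23 = -241920/142129, giving b12 = -100/377, b13 = -105/377, b23 = 240/377, i.e. R = 252/377 - 100/377*γ12 - 105/377*γ13 + 240/377*γ23.
Its γ23 coefficient is already positive.
Answer: 252/377 - 100/377*γ12 - 105/377*γ13 + 240/377*γ23. Key observation: the double cover Spin(3) -> SO(3) sends R and -R to the same matrix (trace 111887/142129 here), so the stated sign of the γ23 coefficient is what selects one sheet.


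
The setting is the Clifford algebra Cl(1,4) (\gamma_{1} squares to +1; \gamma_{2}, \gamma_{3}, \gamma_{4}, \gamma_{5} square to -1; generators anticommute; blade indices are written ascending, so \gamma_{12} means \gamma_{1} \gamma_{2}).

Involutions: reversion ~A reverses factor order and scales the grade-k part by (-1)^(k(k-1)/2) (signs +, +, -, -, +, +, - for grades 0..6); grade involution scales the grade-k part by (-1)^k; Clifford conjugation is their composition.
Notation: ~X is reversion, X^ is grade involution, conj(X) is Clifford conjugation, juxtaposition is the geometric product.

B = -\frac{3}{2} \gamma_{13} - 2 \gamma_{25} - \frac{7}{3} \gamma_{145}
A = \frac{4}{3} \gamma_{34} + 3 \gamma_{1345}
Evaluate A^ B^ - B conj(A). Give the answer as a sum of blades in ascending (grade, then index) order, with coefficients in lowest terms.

first term: 7 \gamma_{3} - 2 \gamma_{14} - \frac{9}{2} \gamma_{45} - \frac{28}{9} \gamma_{135} - 6 \gamma_{1234} - \frac{8}{3} \gamma_{2345}
second term: 7 \gamma_{3} - 2 \gamma_{14} - \frac{9}{2} \gamma_{45} + \frac{28}{9} \gamma_{135} + 6 \gamma_{1234} + \frac{8}{3} \gamma_{2345}
Answer: -\frac{56}{9} \gamma_{135} - 12 \gamma_{1234} - \frac{16}{3} \gamma_{2345}


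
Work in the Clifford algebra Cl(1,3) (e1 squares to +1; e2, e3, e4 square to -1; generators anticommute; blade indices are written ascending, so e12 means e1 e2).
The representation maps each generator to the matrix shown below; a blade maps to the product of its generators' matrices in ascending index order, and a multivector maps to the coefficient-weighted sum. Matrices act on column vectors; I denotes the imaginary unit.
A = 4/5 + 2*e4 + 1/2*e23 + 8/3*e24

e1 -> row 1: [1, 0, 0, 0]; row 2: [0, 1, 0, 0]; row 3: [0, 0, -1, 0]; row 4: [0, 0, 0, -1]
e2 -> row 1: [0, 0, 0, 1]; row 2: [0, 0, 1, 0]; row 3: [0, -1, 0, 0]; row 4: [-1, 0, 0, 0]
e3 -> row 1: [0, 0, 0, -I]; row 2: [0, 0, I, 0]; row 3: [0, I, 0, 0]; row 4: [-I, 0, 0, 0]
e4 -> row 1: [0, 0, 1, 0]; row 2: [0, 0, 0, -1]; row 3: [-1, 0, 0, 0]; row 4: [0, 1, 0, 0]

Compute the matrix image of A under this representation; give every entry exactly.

Bivector images (products of the table entries): rho(e23) = rho(e2)rho(e3) = row 1: [-I, 0, 0, 0]; row 2: [0, I, 0, 0]; row 3: [0, 0, -I, 0]; row 4: [0, 0, 0, I]; rho(e24) = rho(e2)rho(e4) = row 1: [0, 1, 0, 0]; row 2: [-1, 0, 0, 0]; row 3: [0, 0, 0, 1]; row 4: [0, 0, -1, 0].
M = (4/5)*1 + (2)*rho(e4) + (1/2)*rho(e23) + (8/3)*rho(e24), summed entrywise (1 is the identity matrix):
Answer: row 1: [4/5 - I/2, 8/3, 2, 0]; row 2: [-8/3, 4/5 + I/2, 0, -2]; row 3: [-2, 0, 4/5 - I/2, 8/3]; row 4: [0, 2, -8/3, 4/5 + I/2]


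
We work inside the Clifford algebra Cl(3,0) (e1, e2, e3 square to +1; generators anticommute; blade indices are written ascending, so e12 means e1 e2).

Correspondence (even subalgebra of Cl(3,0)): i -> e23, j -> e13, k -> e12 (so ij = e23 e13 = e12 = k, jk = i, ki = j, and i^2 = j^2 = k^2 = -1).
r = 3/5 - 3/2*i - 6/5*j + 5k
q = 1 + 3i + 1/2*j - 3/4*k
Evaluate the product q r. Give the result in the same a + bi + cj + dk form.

In blades: q = 1 - 3/4*e12 + 1/2*e13 + 3*e23, r = 3/5 + 5*e12 - 6/5*e13 - 3/2*e23.
Distribute q over r term by term (generator squares from the signature, products reordered to ascending indices): (1)*r = 3/5 + 5*e12 - 6/5*e13 - 3/2*e23; (-3/4*e12)*r = 15/4 - 9/20*e12 + 9/8*e13 - 9/10*e23; (1/2*e13)*r = 3/5 + 3/4*e12 + 3/10*e13 + 5/2*e23; (3*e23)*r = 9/2 - 18/5*e12 - 15*e13 + 9/5*e23.
Sum: 189/20 + 17/10*e12 - 591/40*e13 + 19/10*e23; translating back through the correspondence:
Answer: 189/20 + 19/10*i - 591/40*j + 17/10*k


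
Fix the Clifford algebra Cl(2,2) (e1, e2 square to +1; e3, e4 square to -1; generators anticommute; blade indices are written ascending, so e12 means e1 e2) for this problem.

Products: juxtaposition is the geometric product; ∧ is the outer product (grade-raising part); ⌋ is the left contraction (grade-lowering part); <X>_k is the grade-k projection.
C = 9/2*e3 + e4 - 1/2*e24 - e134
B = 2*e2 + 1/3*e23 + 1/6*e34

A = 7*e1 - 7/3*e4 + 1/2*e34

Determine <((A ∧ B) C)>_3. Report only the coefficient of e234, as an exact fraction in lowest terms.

step 1: 14*e12 + 14/3*e24 + 7/3*e123 + 7/6*e134 + 2/9*e234
step 2: -7/6 - 14/3*e2 + 1/9*e3 - 193/18*e12 - 7/6*e13 - 7/4*e14 - 2/9*e23 + 10/3*e24 + 707/12*e123 + 14*e124 + 7/6*e134 - 7*e234 + 7/3*e1234
step 3: 707/12*e123 + 14*e124 + 7/6*e134 - 7*e234
Answer: -7


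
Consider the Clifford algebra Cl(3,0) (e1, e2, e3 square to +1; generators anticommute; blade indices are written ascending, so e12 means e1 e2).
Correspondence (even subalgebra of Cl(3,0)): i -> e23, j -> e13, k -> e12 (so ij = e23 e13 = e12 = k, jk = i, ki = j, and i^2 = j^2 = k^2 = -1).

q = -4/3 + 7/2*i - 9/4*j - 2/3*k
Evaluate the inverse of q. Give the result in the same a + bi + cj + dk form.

In blades: q = -4/3 - 2/3*e12 - 9/4*e13 + 7/2*e23.
With qbar = -4/3 + 2/3*e12 + 9/4*e13 - 7/2*e23 (scalar fixed, mapped units negated), q qbar = 2813/144 (the sum of squared coefficients), so q^-1 = qbar / (2813/144) = -192/2813 + 96/2813*e12 + 324/2813*e13 - 504/2813*e23; translating back:
Answer: -192/2813 - 504/2813*i + 324/2813*j + 96/2813*k


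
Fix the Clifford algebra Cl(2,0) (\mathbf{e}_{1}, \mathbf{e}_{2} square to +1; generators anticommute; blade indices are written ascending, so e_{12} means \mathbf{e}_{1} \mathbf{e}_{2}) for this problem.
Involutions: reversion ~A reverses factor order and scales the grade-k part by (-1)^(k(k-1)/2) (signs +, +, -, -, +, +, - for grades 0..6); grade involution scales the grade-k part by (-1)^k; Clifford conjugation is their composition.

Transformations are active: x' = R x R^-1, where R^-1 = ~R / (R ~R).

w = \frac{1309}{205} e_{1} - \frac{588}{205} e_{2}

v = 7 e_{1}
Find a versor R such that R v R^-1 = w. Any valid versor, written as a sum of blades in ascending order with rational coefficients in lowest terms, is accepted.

Here q(v) = q(w) = 49; the classical choice R = v + w = \frac{2744}{205} e_{1} - \frac{588}{205} e_{2} then realises v -> w under the sandwich.
Answer: \frac{2744}{205} e_{1} - \frac{588}{205} e_{2}


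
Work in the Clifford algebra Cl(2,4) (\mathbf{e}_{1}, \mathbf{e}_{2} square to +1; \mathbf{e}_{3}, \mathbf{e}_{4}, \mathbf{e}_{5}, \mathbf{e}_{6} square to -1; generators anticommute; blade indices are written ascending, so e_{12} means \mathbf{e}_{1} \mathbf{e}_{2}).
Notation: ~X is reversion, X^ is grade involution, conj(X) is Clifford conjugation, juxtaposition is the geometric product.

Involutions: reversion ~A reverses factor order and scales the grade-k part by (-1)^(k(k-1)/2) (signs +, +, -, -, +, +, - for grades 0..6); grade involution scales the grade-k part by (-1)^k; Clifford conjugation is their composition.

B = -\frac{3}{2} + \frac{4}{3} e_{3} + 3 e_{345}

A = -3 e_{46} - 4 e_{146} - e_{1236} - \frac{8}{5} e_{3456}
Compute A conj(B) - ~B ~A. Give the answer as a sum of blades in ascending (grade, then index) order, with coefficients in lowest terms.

first term: \frac{24}{5} e_{6} + \frac{9}{2} e_{46} + \frac{4}{3} e_{126} + 6 e_{146} + 4 e_{346} + 9 e_{356} + \frac{32}{15} e_{456} + \frac{3}{2} e_{1236} + \frac{16}{3} e_{1346} + 12 e_{1356} + \frac{12}{5} e_{3456} - 3 e_{12456}
second term: \frac{24}{5} e_{6} - \frac{9}{2} e_{46} + \frac{4}{3} e_{126} - 6 e_{146} + 4 e_{346} - 9 e_{356} + \frac{32}{15} e_{456} + \frac{3}{2} e_{1236} - \frac{16}{3} e_{1346} + 12 e_{1356} + \frac{12}{5} e_{3456} - 3 e_{12456}
Answer: 9 e_{46} + 12 e_{146} + 18 e_{356} + \frac{32}{3} e_{1346}


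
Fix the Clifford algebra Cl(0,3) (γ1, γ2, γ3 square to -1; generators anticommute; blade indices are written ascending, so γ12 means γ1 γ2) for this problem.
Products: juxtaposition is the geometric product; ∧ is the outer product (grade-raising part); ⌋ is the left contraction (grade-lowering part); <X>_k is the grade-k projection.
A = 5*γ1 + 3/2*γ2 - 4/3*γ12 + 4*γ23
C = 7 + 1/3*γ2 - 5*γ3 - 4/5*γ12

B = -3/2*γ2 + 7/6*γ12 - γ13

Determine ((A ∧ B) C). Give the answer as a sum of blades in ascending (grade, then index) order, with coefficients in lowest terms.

step 1: -15/2*γ12 + 3/2*γ123
step 2: -6 + 5/2*γ1 + 6/5*γ3 - 45*γ12 + 1/2*γ13 + 48*γ123
Answer: -6 + 5/2*γ1 + 6/5*γ3 - 45*γ12 + 1/2*γ13 + 48*γ123


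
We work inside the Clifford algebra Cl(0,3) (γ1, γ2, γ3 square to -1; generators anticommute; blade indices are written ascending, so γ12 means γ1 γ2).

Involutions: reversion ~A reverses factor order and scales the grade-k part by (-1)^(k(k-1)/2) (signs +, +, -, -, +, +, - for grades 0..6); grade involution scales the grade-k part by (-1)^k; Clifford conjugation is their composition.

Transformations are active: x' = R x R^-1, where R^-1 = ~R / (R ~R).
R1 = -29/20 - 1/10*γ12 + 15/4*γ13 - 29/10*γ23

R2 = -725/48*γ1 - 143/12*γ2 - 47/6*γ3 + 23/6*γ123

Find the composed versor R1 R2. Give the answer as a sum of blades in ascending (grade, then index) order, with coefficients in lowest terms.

Distribute over the terms of R1 (each basis-blade product reordered to ascending indices, repeated generators contracted through their squares):
(-29/20) R2 = 4205/192*γ1 + 4147/240*γ2 + 1363/120*γ3 - 667/120*γ123
(-1/10*γ12) R2 = -143/120*γ1 + 145/96*γ2 + 23/60*γ3 + 47/60*γ123
(15/4*γ13) R2 = 235/8*γ1 + 115/8*γ2 - 3625/64*γ3 + 715/16*γ123
(-29/10*γ23) R2 = 667/60*γ1 - 1363/60*γ2 + 4147/120*γ3 + 4205/96*γ123
Summing the partial products and collecting blades:
Answer: 58753/960*γ1 + 1003/96*γ2 - 3309/320*γ3 + 40183/480*γ123


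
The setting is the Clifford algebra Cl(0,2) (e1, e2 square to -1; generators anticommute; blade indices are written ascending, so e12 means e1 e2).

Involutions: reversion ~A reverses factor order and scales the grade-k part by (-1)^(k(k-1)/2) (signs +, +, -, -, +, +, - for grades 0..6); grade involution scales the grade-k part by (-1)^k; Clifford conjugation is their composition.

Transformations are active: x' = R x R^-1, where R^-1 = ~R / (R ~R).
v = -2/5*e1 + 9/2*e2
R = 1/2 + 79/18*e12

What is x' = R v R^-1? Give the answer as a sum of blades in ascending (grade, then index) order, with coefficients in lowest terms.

~R = 1/2 - 79/18*e12, and R ~R = 3161/162, so R^-1 = ~R / (3161/162).
R v = -399/20*e1 + 89/180*e2
Answer: -3935/6322*e1 - 70722/15805*e2


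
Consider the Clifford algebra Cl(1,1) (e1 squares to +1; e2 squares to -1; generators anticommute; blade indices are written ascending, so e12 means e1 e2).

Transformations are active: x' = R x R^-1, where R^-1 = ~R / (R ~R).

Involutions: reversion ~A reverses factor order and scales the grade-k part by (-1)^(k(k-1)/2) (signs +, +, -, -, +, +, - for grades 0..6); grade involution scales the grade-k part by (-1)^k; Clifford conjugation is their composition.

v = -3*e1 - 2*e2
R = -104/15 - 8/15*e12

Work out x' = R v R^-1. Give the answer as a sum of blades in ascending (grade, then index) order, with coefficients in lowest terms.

~R = -104/15 + 8/15*e12, and R ~R = 3584/75, so R^-1 = ~R / (3584/75).
R v = 296/15*e1 + 184/15*e2
Answer: -229/84*e1 - 131/84*e2


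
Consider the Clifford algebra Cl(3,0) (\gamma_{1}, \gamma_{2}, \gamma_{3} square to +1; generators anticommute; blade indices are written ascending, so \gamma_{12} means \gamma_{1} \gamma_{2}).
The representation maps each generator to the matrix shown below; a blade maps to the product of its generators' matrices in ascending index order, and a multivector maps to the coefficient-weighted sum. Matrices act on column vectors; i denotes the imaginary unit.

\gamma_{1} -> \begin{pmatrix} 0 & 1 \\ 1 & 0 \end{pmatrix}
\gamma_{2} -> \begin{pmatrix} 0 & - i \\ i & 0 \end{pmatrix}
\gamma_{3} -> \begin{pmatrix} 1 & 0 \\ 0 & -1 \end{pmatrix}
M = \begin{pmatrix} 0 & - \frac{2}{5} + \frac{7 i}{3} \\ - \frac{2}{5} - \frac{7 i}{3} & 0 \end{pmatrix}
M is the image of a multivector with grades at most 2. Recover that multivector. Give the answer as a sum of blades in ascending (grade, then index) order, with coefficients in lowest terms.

Method: 1, rho(\gamma_{1}), rho(\gamma_{2}), rho(\gamma_{3}) form a trace-orthogonal basis of the 2x2 complex matrices (tr(X Y) = 2 if X = Y, else 0), so M = m0*1 + m1*rho(\gamma_{1}) + m2*rho(\gamma_{2}) + m3*rho(\gamma_{3}) with m0 = tr(M)/2 = 0, m1 = tr(M rho(\gamma_{1}))/2 = - \frac{2}{5}, m2 = tr(M rho(\gamma_{2}))/2 = - \frac{7}{3}, m3 = tr(M rho(\gamma_{3}))/2 = 0.
Multiplying table entries, the bivector images are rho(\gamma_{12}) = i*rho(\gamma_{3}), rho(\gamma_{13}) = -i*rho(\gamma_{2}), rho(\gamma_{23}) = i*rho(\gamma_{1}); with real blade coefficients the real parts of m0..m3 are the coefficients of 1, \gamma_{1}, \gamma_{2}, \gamma_{3} and the imaginary parts give the bivectors (\gamma_{23}: Im m1, \gamma_{13}: -Im m2, \gamma_{12}: Im m3).
Answer: -\frac{2}{5} \gamma_{1} - \frac{7}{3} \gamma_{2}


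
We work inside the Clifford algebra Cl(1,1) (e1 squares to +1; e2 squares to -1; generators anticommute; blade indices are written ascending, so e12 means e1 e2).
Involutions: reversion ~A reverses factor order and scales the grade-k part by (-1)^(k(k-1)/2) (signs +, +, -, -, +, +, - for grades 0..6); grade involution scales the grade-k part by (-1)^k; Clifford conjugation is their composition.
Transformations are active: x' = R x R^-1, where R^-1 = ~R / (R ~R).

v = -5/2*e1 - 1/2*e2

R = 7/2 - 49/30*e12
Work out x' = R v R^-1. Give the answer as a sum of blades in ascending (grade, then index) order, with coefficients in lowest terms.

~R = 7/2 + 49/30*e12, and R ~R = 2156/225, so R^-1 = ~R / (2156/225).
R v = -287/30*e1 - 35/6*e2
Answer: -395/88*e1 - 331/88*e2


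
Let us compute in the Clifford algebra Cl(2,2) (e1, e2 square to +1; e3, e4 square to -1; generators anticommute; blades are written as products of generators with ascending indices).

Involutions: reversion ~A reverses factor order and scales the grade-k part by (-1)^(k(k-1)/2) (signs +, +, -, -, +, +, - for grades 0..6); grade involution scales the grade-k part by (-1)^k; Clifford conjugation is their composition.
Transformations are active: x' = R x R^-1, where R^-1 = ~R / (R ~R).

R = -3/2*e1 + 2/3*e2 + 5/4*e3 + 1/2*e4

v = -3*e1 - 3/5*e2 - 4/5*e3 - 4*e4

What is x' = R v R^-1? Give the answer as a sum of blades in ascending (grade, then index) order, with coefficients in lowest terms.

~R = -3/2*e1 + 2/3*e2 + 5/4*e3 + 1/2*e4, and R ~R = 127/144, so R^-1 = ~R / (127/144).
R v = 71/10 + 29/10*e1 e2 + 99/20*e1 e3 + 15/2*e1 e4 + 13/60*e2 e3 - 71/30*e2 e4 - 23/5*e3 e4
Answer: -13431/635*e1 + 7197/635*e2 + 13288/635*e3 + 7652/635*e4


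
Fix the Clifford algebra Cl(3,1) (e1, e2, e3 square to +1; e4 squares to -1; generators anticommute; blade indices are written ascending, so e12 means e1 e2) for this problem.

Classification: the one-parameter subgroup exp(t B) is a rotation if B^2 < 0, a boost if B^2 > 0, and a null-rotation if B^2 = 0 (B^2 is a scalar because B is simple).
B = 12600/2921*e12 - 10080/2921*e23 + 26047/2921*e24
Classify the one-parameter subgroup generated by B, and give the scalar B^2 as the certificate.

B^2 term by term: the squares give (12600/2921)^2*(e12)^2 + (-10080/2921)^2*(e23)^2 + (26047/2921)^2*(e24)^2 = 158760000/8532241*(-1) + 101606400/8532241*(-1) + 678446209/8532241*(+1) = 49 (each basis 2-blade squares to minus the product of its generators' squares); cross terms between blades sharing an index anticommute and cancel. So B^2 = 49.
Answer: boost, certificate B^2 = 49. The class reads off the invariant scalar 49 directly.


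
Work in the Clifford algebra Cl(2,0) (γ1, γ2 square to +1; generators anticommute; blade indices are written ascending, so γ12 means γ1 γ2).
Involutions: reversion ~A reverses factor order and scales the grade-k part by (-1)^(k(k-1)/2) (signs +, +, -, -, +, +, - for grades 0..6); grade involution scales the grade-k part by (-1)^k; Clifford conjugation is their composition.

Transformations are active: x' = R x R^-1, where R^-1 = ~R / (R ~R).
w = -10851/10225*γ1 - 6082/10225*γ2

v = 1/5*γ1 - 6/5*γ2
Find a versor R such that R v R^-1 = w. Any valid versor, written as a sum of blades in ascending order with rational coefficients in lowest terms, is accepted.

Take R = v + w = -8806/10225*γ1 - 18352/10225*γ2. Because q(v) = q(w) = 37/25, conjugation by R sends v exactly to w.
Answer: -8806/10225*γ1 - 18352/10225*γ2


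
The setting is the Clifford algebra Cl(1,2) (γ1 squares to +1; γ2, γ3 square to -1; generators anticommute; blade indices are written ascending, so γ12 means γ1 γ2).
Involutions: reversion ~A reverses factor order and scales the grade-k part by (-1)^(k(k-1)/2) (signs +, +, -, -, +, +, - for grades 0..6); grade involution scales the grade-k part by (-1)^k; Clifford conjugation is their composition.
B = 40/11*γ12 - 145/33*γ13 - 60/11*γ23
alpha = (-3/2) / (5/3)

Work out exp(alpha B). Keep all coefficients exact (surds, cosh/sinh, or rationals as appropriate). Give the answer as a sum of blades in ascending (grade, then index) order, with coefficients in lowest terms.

B^2 term by term: the squares give (40/11)^2*(γ12)^2 + (-145/33)^2*(γ13)^2 + (-60/11)^2*(γ23)^2 = 1600/121*(+1) + 21025/1089*(+1) + 3600/121*(-1) = 25/9 (each basis 2-blade squares to minus the product of its generators' squares); cross terms between blades sharing an index anticommute and cancel. So B^2 = 25/9.
B^2 = 25/9 — hyperbolic case — the even/odd split gives cosh and sinh: l = 5/3, alpha*l = -3/2, so exp(alpha B) = cosh(-3/2) + (sinh(-3/2)/(5/3))*B = cosh(3/2) + (-3*sinh(3/2)/5)*B.
Answer: cosh(3/2) - 24*sinh(3/2)/11*γ12 + 29*sinh(3/2)/11*γ13 + 36*sinh(3/2)/11*γ23


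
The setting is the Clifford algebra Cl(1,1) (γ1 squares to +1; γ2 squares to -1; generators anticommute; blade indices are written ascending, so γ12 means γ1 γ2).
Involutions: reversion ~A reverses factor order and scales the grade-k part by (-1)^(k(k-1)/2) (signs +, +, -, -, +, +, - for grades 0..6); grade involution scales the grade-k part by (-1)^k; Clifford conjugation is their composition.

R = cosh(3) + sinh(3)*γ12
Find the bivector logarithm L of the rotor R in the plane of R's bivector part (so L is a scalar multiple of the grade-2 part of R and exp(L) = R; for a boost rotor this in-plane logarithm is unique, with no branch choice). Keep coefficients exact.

The scalar part of R is cosh(3), so cosh pins the rapidity up to sign — the sign comes from the bivector part; dividing that part by sinh of the rapidity yields the plane, and the in-plane L = rapidity * plane is unique because the two sign choices cancel.
Concretely: cosh(rapidity) = cosh(3) gives rapidity = ±3, and since rapidity/sinh(rapidity) is even the sign is immaterial: L = (rapidity/sinh(rapidity)) * <R>_2 = (3/sinh(3)) * <R>_2.
Answer: 3*γ12


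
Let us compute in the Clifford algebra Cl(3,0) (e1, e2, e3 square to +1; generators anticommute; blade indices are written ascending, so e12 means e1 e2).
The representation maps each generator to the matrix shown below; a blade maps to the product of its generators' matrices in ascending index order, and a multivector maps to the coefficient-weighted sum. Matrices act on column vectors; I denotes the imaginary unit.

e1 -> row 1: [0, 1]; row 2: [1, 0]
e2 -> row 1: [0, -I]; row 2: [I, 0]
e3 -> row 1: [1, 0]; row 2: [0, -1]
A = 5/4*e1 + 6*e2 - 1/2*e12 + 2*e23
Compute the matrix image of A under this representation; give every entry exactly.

Bivector images (products of the table entries): rho(e12) = rho(e1)rho(e2) = row 1: [I, 0]; row 2: [0, -I]; rho(e23) = rho(e2)rho(e3) = row 1: [0, I]; row 2: [I, 0].
M = (5/4)*rho(e1) + (6)*rho(e2) + (-1/2)*rho(e12) + (2)*rho(e23), summed entrywise:
Answer: row 1: [-I/2, 5/4 - 4*I]; row 2: [5/4 + 8*I, I/2]


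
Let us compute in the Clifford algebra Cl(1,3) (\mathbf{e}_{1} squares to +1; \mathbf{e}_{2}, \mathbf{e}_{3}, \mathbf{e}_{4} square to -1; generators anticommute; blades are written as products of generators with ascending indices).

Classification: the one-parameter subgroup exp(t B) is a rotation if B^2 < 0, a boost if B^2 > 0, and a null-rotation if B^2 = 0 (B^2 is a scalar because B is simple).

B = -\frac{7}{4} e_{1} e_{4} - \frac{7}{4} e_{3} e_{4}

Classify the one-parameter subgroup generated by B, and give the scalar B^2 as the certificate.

B^2 term by term: the squares give (-\frac{7}{4})^2*(e_{1} e_{4})^2 + (-\frac{7}{4})^2*(e_{3} e_{4})^2 = \frac{49}{16}*(+1) + \frac{49}{16}*(-1) = 0 (each basis 2-blade squares to minus the product of its generators' squares); cross terms between blades sharing an index anticommute and cancel. So B^2 = 0.
Answer: null-rotation, certificate B^2 = 0. The class reads off the invariant scalar 0 directly.


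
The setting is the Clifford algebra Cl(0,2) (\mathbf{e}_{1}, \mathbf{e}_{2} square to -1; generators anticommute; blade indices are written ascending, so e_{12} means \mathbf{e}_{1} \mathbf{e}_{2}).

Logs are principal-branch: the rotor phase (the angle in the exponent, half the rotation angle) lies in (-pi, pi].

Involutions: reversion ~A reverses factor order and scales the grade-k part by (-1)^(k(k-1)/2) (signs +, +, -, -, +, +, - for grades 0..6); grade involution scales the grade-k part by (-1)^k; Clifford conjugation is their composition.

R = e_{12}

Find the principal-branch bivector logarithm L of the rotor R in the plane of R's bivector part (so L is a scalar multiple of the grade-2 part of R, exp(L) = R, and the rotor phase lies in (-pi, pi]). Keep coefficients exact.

The scalar part of R is 0, and that scalar determines the rotor phase on the principal branch; recovering the unit plane as bivector-part over sine of the phase gives L = phase * plane.
Concretely: cos(phase) = 0 gives phase = ±\frac{\pi}{2}, and since phase/sin(phase) is even the sign is immaterial: L = (phase/sin(phase)) * <R>_2 = (\frac{\pi}{2}) * <R>_2.
Answer: \frac{\pi}{2} e_{12}


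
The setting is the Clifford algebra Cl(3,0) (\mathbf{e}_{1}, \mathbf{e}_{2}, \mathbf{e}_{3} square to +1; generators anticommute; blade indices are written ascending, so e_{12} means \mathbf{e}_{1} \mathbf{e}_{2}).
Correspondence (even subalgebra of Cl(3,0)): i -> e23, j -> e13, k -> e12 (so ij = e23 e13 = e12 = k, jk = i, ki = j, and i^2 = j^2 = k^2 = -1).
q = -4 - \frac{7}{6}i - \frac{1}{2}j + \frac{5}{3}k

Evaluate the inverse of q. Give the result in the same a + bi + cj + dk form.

In blades: q = -4 + \frac{5}{3} e_{12} - \frac{1}{2} e_{13} - \frac{7}{6} e_{23}.
With qbar = -4 - \frac{5}{3} e_{12} + \frac{1}{2} e_{13} + \frac{7}{6} e_{23} (scalar fixed, mapped units negated), q qbar = \frac{367}{18} (the sum of squared coefficients), so q^-1 = qbar / (\frac{367}{18}) = -\frac{72}{367} - \frac{30}{367} e_{12} + \frac{9}{367} e_{13} + \frac{21}{367} e_{23}; translating back:
Answer: -\frac{72}{367} + \frac{21}{367}i + \frac{9}{367}j - \frac{30}{367}k


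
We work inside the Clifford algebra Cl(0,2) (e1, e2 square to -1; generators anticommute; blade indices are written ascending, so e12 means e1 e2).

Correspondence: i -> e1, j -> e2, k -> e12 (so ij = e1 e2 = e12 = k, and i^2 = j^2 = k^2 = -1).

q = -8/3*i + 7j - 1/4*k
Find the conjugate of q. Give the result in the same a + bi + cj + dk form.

In blades: q = -8/3*e1 + 7*e2 - 1/4*e12.
Conjugation here is Clifford conjugation: the scalar is fixed and the grade-1 and grade-2 blades all flip sign, giving 8/3*e1 - 7*e2 + 1/4*e12; translating back:
Answer: 8/3*i - 7j + 1/4*k


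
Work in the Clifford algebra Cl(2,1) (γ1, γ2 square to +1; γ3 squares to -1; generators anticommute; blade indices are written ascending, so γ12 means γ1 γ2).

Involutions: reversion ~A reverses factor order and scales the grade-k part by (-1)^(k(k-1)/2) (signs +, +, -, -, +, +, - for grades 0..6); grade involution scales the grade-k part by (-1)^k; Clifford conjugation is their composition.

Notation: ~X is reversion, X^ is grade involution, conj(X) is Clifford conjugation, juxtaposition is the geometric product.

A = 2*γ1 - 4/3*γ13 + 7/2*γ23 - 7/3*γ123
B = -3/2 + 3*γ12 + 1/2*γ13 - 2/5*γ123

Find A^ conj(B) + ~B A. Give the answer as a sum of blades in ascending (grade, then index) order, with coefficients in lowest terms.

first term: -4/15 + 8/5*γ1 + 199/30*γ2 + 8*γ3 + 7/4*γ12 + 25/2*γ13 - 9/20*γ23 - 7/2*γ123
second term: -4/15 - 8/5*γ1 + 161/30*γ2 - 6*γ3 - 7/4*γ12 - 17/2*γ13 - 169/20*γ23 + 7/2*γ123
Answer: -8/15 + 12*γ2 + 2*γ3 + 4*γ13 - 89/10*γ23


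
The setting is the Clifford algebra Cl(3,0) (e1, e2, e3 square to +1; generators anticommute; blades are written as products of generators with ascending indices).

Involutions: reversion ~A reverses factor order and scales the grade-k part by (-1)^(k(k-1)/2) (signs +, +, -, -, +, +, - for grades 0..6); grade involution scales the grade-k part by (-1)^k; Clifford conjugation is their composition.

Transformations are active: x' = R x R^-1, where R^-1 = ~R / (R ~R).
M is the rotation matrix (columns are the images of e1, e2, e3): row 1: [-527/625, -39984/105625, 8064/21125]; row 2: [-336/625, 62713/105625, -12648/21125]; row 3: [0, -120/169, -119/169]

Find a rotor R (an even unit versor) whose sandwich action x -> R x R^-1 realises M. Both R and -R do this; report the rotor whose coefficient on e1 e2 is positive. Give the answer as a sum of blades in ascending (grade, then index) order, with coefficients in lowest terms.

Method: write R = a + b12*e1 e2 + b13*e1 e3 + b23*e2 e3 with a^2 + b12^2 + b13^2 + b23^2 = 1 (so R^-1 = ~R). Expanding the columns R e_j ~R gives tr M = 4a^2 - 1 and, from the antisymmetric part, M21 - M12 = -4a*b12, M13 - M31 = 4a*b13, M32 - M23 = -4a*b23.
Here tr M = -4029/4225, so a^2 = (1 + tr M)/4 = 49/4225 and a = ±7/65. Taking a = 7/65: M21 - M12 = -672/4225, M13 - M31 = 8064/21125, M32 - M23 = -2352/21125, giving b12 = 24/65, b13 = 288/325, b23 = 84/325, i.e. R = 7/65 + 24/65*e1 e2 + 288/325*e1 e3 + 84/325*e2 e3.
Its e1 e2 coefficient is already positive.
Answer: 7/65 + 24/65*e1 e2 + 288/325*e1 e3 + 84/325*e2 e3. Note: both R and -R realise this M (trace -4029/4225); the covering map identifies them, and the e1 e2-coefficient sign is the tie-breaker.


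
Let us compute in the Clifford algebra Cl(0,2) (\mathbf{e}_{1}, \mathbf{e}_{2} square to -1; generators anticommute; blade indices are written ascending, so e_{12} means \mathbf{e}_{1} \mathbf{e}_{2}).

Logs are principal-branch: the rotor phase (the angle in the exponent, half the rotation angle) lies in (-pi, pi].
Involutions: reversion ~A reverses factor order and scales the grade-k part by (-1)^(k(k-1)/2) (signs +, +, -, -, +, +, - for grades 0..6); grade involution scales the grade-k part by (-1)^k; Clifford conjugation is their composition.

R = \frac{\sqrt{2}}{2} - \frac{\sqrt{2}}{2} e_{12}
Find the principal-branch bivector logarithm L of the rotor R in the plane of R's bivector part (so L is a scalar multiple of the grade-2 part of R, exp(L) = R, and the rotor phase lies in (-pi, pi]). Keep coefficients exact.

The scalar part of R is \frac{\sqrt{2}}{2}, and that scalar determines the rotor phase on the principal branch; recovering the unit plane as bivector-part over sine of the phase gives L = phase * plane.
Concretely: cos(phase) = \frac{\sqrt{2}}{2} gives phase = ±\frac{\pi}{4}, and since phase/sin(phase) is even the sign is immaterial: L = (phase/sin(phase)) * <R>_2 = (\frac{\sqrt{2} \pi}{4}) * <R>_2.
Answer: - \frac{\pi}{4} e_{12}


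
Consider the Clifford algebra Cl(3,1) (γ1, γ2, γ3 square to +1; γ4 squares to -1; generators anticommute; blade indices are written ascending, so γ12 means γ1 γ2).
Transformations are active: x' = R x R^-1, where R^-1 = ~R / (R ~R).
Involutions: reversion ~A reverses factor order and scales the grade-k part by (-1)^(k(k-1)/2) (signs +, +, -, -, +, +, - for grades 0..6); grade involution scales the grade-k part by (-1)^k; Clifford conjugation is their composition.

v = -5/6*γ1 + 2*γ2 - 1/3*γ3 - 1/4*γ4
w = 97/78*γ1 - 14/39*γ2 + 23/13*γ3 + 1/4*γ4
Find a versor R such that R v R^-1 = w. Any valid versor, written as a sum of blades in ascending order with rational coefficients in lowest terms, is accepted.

R = v + w = 16/39*γ1 + 64/39*γ2 + 56/39*γ3 works: the equal norms (683/144) guarantee its sandwich swaps v into w.
Answer: 16/39*γ1 + 64/39*γ2 + 56/39*γ3


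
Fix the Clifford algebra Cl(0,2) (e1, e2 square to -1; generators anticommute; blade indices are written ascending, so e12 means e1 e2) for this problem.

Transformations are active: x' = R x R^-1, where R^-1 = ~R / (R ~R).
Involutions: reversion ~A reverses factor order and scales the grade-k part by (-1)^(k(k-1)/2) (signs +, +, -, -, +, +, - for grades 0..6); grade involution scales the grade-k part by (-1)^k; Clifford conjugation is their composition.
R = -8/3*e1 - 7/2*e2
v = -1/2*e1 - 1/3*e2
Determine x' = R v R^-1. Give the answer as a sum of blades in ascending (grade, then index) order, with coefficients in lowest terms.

~R = -8/3*e1 - 7/2*e2, and R ~R = -697/36, so R^-1 = ~R / (-697/36).
R v = -5/2 - 31/36*e12
Answer: -263/1394*e1 - 1193/2091*e2


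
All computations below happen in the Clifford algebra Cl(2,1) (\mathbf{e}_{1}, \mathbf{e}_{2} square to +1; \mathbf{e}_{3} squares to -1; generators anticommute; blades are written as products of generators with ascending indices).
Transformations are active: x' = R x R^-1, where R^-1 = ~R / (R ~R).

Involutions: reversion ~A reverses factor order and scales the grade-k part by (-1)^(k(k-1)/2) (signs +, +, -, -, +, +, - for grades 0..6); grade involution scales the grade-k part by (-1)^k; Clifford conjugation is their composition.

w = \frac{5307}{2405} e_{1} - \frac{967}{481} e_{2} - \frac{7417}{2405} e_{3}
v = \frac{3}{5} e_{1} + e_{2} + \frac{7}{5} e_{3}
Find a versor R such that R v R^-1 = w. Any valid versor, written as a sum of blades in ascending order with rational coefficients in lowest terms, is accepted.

Equal squares first: v^2 = w^2 = -\frac{3}{5}. Then v + w = \frac{1350}{481} e_{1} - \frac{486}{481} e_{2} - \frac{810}{481} e_{3} is a versor taking v to w, provided it is invertible.
Answer: \frac{1350}{481} e_{1} - \frac{486}{481} e_{2} - \frac{810}{481} e_{3}


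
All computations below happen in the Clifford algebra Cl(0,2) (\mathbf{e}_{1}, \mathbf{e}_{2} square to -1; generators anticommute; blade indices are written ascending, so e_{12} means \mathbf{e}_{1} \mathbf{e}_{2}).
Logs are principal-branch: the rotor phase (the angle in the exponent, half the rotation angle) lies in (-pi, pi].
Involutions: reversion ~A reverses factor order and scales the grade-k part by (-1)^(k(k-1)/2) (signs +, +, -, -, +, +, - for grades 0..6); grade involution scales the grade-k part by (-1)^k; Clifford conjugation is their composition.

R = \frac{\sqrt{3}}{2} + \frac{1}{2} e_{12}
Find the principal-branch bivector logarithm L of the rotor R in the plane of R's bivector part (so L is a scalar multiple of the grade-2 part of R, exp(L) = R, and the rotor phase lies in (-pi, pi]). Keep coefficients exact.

The scalar part of R is \frac{\sqrt{3}}{2}, and that scalar determines the rotor phase on the principal branch; recovering the unit plane as bivector-part over sine of the phase gives L = phase * plane.
Concretely: cos(phase) = \frac{\sqrt{3}}{2} gives phase = ±\frac{\pi}{6}, and since phase/sin(phase) is even the sign is immaterial: L = (phase/sin(phase)) * <R>_2 = (\frac{\pi}{3}) * <R>_2.
Answer: \frac{\pi}{6} e_{12}


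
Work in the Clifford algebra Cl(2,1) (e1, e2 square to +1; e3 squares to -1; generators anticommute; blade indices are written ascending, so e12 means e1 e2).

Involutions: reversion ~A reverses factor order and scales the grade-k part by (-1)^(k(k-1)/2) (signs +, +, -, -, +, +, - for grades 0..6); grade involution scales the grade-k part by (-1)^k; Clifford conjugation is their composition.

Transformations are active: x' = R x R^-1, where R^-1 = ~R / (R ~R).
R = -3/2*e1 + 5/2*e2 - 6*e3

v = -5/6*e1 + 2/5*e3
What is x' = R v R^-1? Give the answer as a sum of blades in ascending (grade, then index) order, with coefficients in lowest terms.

~R = -3/2*e1 + 5/2*e2 - 6*e3, and R ~R = -55/2, so R^-1 = ~R / (-55/2).
R v = 73/20 + 25/12*e12 - 28/5*e13 + e23
Answer: 1016/825*e1 - 73/110*e2 + 328/275*e3


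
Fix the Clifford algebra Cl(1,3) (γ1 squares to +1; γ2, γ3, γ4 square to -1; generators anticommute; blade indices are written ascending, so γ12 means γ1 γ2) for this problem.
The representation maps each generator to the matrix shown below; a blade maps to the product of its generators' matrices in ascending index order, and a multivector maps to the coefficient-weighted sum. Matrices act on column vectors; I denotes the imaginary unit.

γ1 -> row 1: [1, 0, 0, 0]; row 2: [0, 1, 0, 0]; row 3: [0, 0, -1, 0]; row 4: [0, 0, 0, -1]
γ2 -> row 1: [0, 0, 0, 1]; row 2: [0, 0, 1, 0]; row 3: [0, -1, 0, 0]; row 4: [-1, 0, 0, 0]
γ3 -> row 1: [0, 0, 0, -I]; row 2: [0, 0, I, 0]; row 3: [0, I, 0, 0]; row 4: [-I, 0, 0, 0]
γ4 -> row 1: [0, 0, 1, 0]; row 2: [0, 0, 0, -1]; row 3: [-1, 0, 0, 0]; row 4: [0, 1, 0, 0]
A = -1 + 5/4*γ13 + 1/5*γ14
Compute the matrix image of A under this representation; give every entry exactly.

Bivector images (products of the table entries): rho(γ13) = rho(γ1)rho(γ3) = row 1: [0, 0, 0, -I]; row 2: [0, 0, I, 0]; row 3: [0, -I, 0, 0]; row 4: [I, 0, 0, 0]; rho(γ14) = rho(γ1)rho(γ4) = row 1: [0, 0, 1, 0]; row 2: [0, 0, 0, -1]; row 3: [1, 0, 0, 0]; row 4: [0, -1, 0, 0].
M = (-1)*1 + (5/4)*rho(γ13) + (1/5)*rho(γ14), summed entrywise (1 is the identity matrix):
Answer: row 1: [-1, 0, 1/5, -5*I/4]; row 2: [0, -1, 5*I/4, -1/5]; row 3: [1/5, -5*I/4, -1, 0]; row 4: [5*I/4, -1/5, 0, -1]


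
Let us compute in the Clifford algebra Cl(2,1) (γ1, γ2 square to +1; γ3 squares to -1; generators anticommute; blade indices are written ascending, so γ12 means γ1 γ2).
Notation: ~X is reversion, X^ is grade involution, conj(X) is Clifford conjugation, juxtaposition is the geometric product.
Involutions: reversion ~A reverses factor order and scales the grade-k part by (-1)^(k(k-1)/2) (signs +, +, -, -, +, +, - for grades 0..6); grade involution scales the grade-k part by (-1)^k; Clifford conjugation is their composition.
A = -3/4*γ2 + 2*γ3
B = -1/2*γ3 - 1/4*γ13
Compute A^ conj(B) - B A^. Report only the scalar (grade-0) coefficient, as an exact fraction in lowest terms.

first term: 1 - 1/2*γ1 + 3/8*γ23 - 3/16*γ123
second term: -1 - 1/2*γ1 + 3/8*γ23 + 3/16*γ123
Answer: 2
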